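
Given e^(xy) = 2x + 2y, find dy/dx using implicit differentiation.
Differentiate the relation implicitly: treat y = y(x) and apply the chain rule, so every y-derivative picks up a y' = dy/dx factor.

With everything moved to the left-hand side, differentiate term by term:
  d/dx[-2x] = -2
  d/dx[-2y] = -2·y'
  d/dx[e^(xy)] = (x·y' + y)·e^(xy)

Separating the contributions that come from x directly and those that come through y:
  without y':      y·e^(xy) - 2
  multiplying y':  x·e^(xy) - 2

so (y·e^(xy) - 2) + (x·e^(xy) - 2)·y' = 0, and therefore
  dy/dx = -(y·e^(xy) - 2)/(x·e^(xy) - 2) = (-y·e^(xy) + 2)/(x·e^(xy) - 2)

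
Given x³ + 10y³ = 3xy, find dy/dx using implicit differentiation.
Take d/dx of both sides. Since y is implicitly a function of x, the chain rule attaches a y' = dy/dx factor whenever we differentiate through y.

Set F(x, y) = (left side) − (right side), so the curve is F = 0. Differentiating each term of F:
  d/dx[x^3] = 3x^2
  d/dx[-3xy] = -3x·y' - 3y
  d/dx[10y^3] = 30y^2·y'

Collecting, the y'-free part is the partial derivative in x and the y' coefficient is the partial derivative in y:
  ∂F/∂x = 3x^2 - 3y
  ∂F/∂y = -3x + 30y^2

so d/dx[F(x, y(x))] = ∂F/∂x + (∂F/∂y)·y' = 0. Rearranging,
  dy/dx = -(∂F/∂x)/(∂F/∂y) = -(3x^2 - 3y)/(-3x + 30y^2) = (x^2 - y)/(x - 10y^2)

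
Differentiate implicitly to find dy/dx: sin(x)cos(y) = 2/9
Differentiate both sides with respect to x, treating y as y(x). By the chain rule, any term containing y contributes a factor of y' = dy/dx when we differentiate it.

Move every term to one side and write the relation as F(x, y) = 0. Term by term,
  d/dx[sin(x)·cos(y)] = -y'·sin(x)·sin(y) + cos(x)·cos(y)
  d/dx[-2/9] = 0

The pieces without y' make up ∂F/∂x and the coefficient of y' is ∂F/∂y:
  ∂F/∂x = cos(x)·cos(y),
  ∂F/∂y = -sin(x)·sin(y).

Since d/dx[F] = ∂F/∂x + (∂F/∂y)·y' = 0, solve for y':
  (∂F/∂y)·y' = -∂F/∂x
  dy/dx = -(∂F/∂x)/(∂F/∂y) = -(cos(x)·cos(y))/(-sin(x)·sin(y)) = 1/(tan(x)·tan(y))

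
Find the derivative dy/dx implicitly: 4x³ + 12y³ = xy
Differentiate the relation implicitly: treat y = y(x) and apply the chain rule, so every y-derivative picks up a y' = dy/dx factor.

With everything moved to the left-hand side, differentiate term by term:
  d/dx[4x^3] = 12x^2
  d/dx[-xy] = -x·y' - y
  d/dx[12y^3] = 36y^2·y'

Separating the contributions that come from x directly and those that come through y:
  without y':      12x^2 - y
  multiplying y':  -x + 36y^2

so (12x^2 - y) + (-x + 36y^2)·y' = 0, and therefore
  dy/dx = -(12x^2 - y)/(-x + 36y^2) = (12x^2 - y)/(x - 36y^2)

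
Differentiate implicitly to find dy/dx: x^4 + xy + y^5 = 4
Differentiate both sides with respect to x, treating y as y(x). By the chain rule, any term containing y contributes a factor of y' = dy/dx when we differentiate it.

Move every term to one side and write the relation as F(x, y) = 0. Term by term,
  d/dx[x^4] = 4x^3
  d/dx[xy] = x·y' + y
  d/dx[y^5] = 5y^4·y'
  d/dx[-4] = 0

The pieces without y' make up ∂F/∂x and the coefficient of y' is ∂F/∂y:
  ∂F/∂x = 4x^3 + y,
  ∂F/∂y = x + 5y^4.

Since d/dx[F] = ∂F/∂x + (∂F/∂y)·y' = 0, solve for y':
  (∂F/∂y)·y' = -∂F/∂x
  dy/dx = -(∂F/∂x)/(∂F/∂y) = -(4x^3 + y)/(x + 5y^4) = (-4x^3 - y)/(x + 5y^4)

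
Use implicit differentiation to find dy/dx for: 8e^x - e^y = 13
Differentiate both sides with respect to x, treating y as y(x). By the chain rule, any term containing y contributes a factor of y' = dy/dx when we differentiate it.

Move every term to one side and write the relation as F(x, y) = 0. Term by term,
  d/dx[8e^(x)] = 8e^(x)
  d/dx[-e^(y)] = -y'·e^(y)
  d/dx[-13] = 0

The pieces without y' make up ∂F/∂x and the coefficient of y' is ∂F/∂y:
  ∂F/∂x = 8e^(x),
  ∂F/∂y = -e^(y).

Since d/dx[F] = ∂F/∂x + (∂F/∂y)·y' = 0, solve for y':
  (∂F/∂y)·y' = -∂F/∂x
  dy/dx = -(∂F/∂x)/(∂F/∂y) = -(8e^(x))/(-e^(y)) = 8e^(x - y)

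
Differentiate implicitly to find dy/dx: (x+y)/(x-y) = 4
Apply d/dx to both sides, remembering that y depends on x. Each occurrence of y therefore brings in a y' = dy/dx via the chain rule.

With F(x, y) equal to the left-hand side minus the right, differentiate F term by term:
  d/dx[(x + y)/(x - y)] = (y' + 1)/(x - y) + (x + y)(y' - 1)/(x - y)^2
  d/dx[-4] = 0
Adding these up, d/dx[F] = 0 becomes
  (1/(x - y) - (x + y)/(x - y)^2) + (1/(x - y) + (x + y)/(x - y)^2)·y' = 0,
so isolating y',
  dy/dx = -(1/(x - y) - (x + y)/(x - y)^2)/(1/(x - y) + (x + y)/(x - y)^2)
        = -(-2y/(x - y)^2)/(2x/(x - y)^2) = y/x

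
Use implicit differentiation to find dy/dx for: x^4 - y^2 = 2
Apply d/dx to both sides, remembering that y depends on x. Each occurrence of y therefore brings in a y' = dy/dx via the chain rule.

With F(x, y) equal to the left-hand side minus the right, differentiate F term by term:
  d/dx[x^4] = 4x^3
  d/dx[-y^2] = -2y·y'
  d/dx[-2] = 0
Adding these up, d/dx[F] = 0 becomes
  (4x^3) + (-2y)·y' = 0,
so isolating y',
  dy/dx = -(4x^3)/(-2y) = 2x^3/y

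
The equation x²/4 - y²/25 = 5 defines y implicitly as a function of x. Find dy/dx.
Differentiate the relation implicitly: treat y = y(x) and apply the chain rule, so every y-derivative picks up a y' = dy/dx factor.

With everything moved to the left-hand side, differentiate term by term:
  d/dx[x^2/4] = x/2
  d/dx[-y^2/25] = -2y·y'/25
  d/dx[-5] = 0

Separating the contributions that come from x directly and those that come through y:
  without y':      x/2
  multiplying y':  -2y/25

so (x/2) + (-2y/25)·y' = 0, and therefore
  dy/dx = -(x/2)/(-2y/25) = 25x/(4y)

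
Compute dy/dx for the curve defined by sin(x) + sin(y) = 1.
Differentiate both sides with respect to x, treating y as y(x). By the chain rule, any term containing y contributes a factor of y' = dy/dx when we differentiate it.

Move every term to one side and write the relation as F(x, y) = 0. Term by term,
  d/dx[sin(x)] = cos(x)
  d/dx[sin(y)] = y'·cos(y)
  d/dx[-1] = 0

The pieces without y' make up ∂F/∂x and the coefficient of y' is ∂F/∂y:
  ∂F/∂x = cos(x),
  ∂F/∂y = cos(y).

Since d/dx[F] = ∂F/∂x + (∂F/∂y)·y' = 0, solve for y':
  (∂F/∂y)·y' = -∂F/∂x
  dy/dx = -(∂F/∂x)/(∂F/∂y) = -(cos(x))/(cos(y)) = -cos(x)/cos(y)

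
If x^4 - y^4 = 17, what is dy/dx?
Take d/dx of both sides. Since y is implicitly a function of x, the chain rule attaches a y' = dy/dx factor whenever we differentiate through y.

Set F(x, y) = (left side) − (right side), so the curve is F = 0. Differentiating each term of F:
  d/dx[x^4] = 4x^3
  d/dx[-y^4] = -4y^3·y'
  d/dx[-17] = 0

Collecting, the y'-free part is the partial derivative in x and the y' coefficient is the partial derivative in y:
  ∂F/∂x = 4x^3
  ∂F/∂y = -4y^3

so d/dx[F(x, y(x))] = ∂F/∂x + (∂F/∂y)·y' = 0. Rearranging,
  dy/dx = -(∂F/∂x)/(∂F/∂y) = -(4x^3)/(-4y^3) = x^3/y^3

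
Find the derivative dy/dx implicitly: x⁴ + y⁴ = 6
Apply d/dx to both sides, remembering that y depends on x. Each occurrence of y therefore brings in a y' = dy/dx via the chain rule.

With F(x, y) equal to the left-hand side minus the right, differentiate F term by term:
  d/dx[x^4] = 4x^3
  d/dx[y^4] = 4y^3·y'
  d/dx[-6] = 0
Adding these up, d/dx[F] = 0 becomes
  (4x^3) + (4y^3)·y' = 0,
so isolating y',
  dy/dx = -(4x^3)/(4y^3) = -x^3/y^3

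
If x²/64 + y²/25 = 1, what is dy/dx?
Take d/dx of both sides. Since y is implicitly a function of x, the chain rule attaches a y' = dy/dx factor whenever we differentiate through y.

Set F(x, y) = (left side) − (right side), so the curve is F = 0. Differentiating each term of F:
  d/dx[x^2/64] = x/32
  d/dx[y^2/25] = 2y·y'/25
  d/dx[-1] = 0

Collecting, the y'-free part is the partial derivative in x and the y' coefficient is the partial derivative in y:
  ∂F/∂x = x/32
  ∂F/∂y = 2y/25

so d/dx[F(x, y(x))] = ∂F/∂x + (∂F/∂y)·y' = 0. Rearranging,
  dy/dx = -(∂F/∂x)/(∂F/∂y) = -(x/32)/(2y/25) = -25x/(64y)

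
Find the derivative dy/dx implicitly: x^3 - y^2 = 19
Take d/dx of both sides. Since y is implicitly a function of x, the chain rule attaches a y' = dy/dx factor whenever we differentiate through y.

Set F(x, y) = (left side) − (right side), so the curve is F = 0. Differentiating each term of F:
  d/dx[x^3] = 3x^2
  d/dx[-y^2] = -2y·y'
  d/dx[-19] = 0

Collecting, the y'-free part is the partial derivative in x and the y' coefficient is the partial derivative in y:
  ∂F/∂x = 3x^2
  ∂F/∂y = -2y

so d/dx[F(x, y(x))] = ∂F/∂x + (∂F/∂y)·y' = 0. Rearranging,
  dy/dx = -(∂F/∂x)/(∂F/∂y) = -(3x^2)/(-2y) = 3x^2/(2y)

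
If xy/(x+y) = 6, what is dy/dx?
Take d/dx of both sides. Since y is implicitly a function of x, the chain rule attaches a y' = dy/dx factor whenever we differentiate through y.

Set F(x, y) = (left side) − (right side), so the curve is F = 0. Differentiating each term of F:
  d/dx[xy/(x + y)] = xy(-y' - 1)/(x + y)^2 + x·y'/(x + y) + y/(x + y)
  d/dx[-6] = 0

Collecting, the y'-free part is the partial derivative in x and the y' coefficient is the partial derivative in y:
  ∂F/∂x = -xy/(x + y)^2 + y/(x + y)
  ∂F/∂y = -xy/(x + y)^2 + x/(x + y)

so d/dx[F(x, y(x))] = ∂F/∂x + (∂F/∂y)·y' = 0. Rearranging,
  dy/dx = -(∂F/∂x)/(∂F/∂y) = -(-xy/(x + y)^2 + y/(x + y))/(-xy/(x + y)^2 + x/(x + y))
        = -(y^2/(x + y)^2)/(x^2/(x + y)^2) = -y^2/x^2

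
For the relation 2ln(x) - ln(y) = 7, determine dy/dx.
Take d/dx of both sides. Since y is implicitly a function of x, the chain rule attaches a y' = dy/dx factor whenever we differentiate through y.

Set F(x, y) = (left side) − (right side), so the curve is F = 0. Differentiating each term of F:
  d/dx[2ln(x)] = 2/x
  d/dx[-ln(y)] = -y'/y
  d/dx[-7] = 0

Collecting, the y'-free part is the partial derivative in x and the y' coefficient is the partial derivative in y:
  ∂F/∂x = 2/x
  ∂F/∂y = -1/y

so d/dx[F(x, y(x))] = ∂F/∂x + (∂F/∂y)·y' = 0. Rearranging,
  dy/dx = -(∂F/∂x)/(∂F/∂y) = -(2/x)/(-1/y) = 2y/x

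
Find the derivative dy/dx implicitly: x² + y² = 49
Take d/dx of both sides. Since y is implicitly a function of x, the chain rule attaches a y' = dy/dx factor whenever we differentiate through y.

Set F(x, y) = (left side) − (right side), so the curve is F = 0. Differentiating each term of F:
  d/dx[x^2] = 2x
  d/dx[y^2] = 2y·y'
  d/dx[-49] = 0

Collecting, the y'-free part is the partial derivative in x and the y' coefficient is the partial derivative in y:
  ∂F/∂x = 2x
  ∂F/∂y = 2y

so d/dx[F(x, y(x))] = ∂F/∂x + (∂F/∂y)·y' = 0. Rearranging,
  dy/dx = -(∂F/∂x)/(∂F/∂y) = -(2x)/(2y) = -x/y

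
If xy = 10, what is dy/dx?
Differentiate the relation implicitly: treat y = y(x) and apply the chain rule, so every y-derivative picks up a y' = dy/dx factor.

With everything moved to the left-hand side, differentiate term by term:
  d/dx[xy] = x·y' + y
  d/dx[-10] = 0

Separating the contributions that come from x directly and those that come through y:
  without y':      y
  multiplying y':  x

so (y) + (x)·y' = 0, and therefore
  dy/dx = -(y)/(x) = -y/x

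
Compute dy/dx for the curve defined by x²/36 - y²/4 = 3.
Differentiate the relation implicitly: treat y = y(x) and apply the chain rule, so every y-derivative picks up a y' = dy/dx factor.

With everything moved to the left-hand side, differentiate term by term:
  d/dx[x^2/36] = x/18
  d/dx[-y^2/4] = -y·y'/2
  d/dx[-3] = 0

Separating the contributions that come from x directly and those that come through y:
  without y':      x/18
  multiplying y':  -y/2

so (x/18) + (-y/2)·y' = 0, and therefore
  dy/dx = -(x/18)/(-y/2) = x/(9y)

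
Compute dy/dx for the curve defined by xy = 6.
Differentiate the relation implicitly: treat y = y(x) and apply the chain rule, so every y-derivative picks up a y' = dy/dx factor.

With everything moved to the left-hand side, differentiate term by term:
  d/dx[xy] = x·y' + y
  d/dx[-6] = 0

Separating the contributions that come from x directly and those that come through y:
  without y':      y
  multiplying y':  x

so (y) + (x)·y' = 0, and therefore
  dy/dx = -(y)/(x) = -y/x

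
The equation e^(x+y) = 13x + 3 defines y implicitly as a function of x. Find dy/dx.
Apply d/dx to both sides, remembering that y depends on x. Each occurrence of y therefore brings in a y' = dy/dx via the chain rule.

With F(x, y) equal to the left-hand side minus the right, differentiate F term by term:
  d/dx[-13x] = -13
  d/dx[e^(x + y)] = (y' + 1)·e^(x + y)
  d/dx[-3] = 0
Adding these up, d/dx[F] = 0 becomes
  (e^(x + y) - 13) + (e^(x + y))·y' = 0,
so isolating y',
  dy/dx = -(e^(x + y) - 13)/(e^(x + y)) = 13e^(-x - y) - 1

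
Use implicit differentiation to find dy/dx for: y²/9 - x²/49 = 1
Differentiate the relation implicitly: treat y = y(x) and apply the chain rule, so every y-derivative picks up a y' = dy/dx factor.

With everything moved to the left-hand side, differentiate term by term:
  d/dx[-x^2/49] = -2x/49
  d/dx[y^2/9] = 2y·y'/9
  d/dx[-1] = 0

Separating the contributions that come from x directly and those that come through y:
  without y':      -2x/49
  multiplying y':  2y/9

so (-2x/49) + (2y/9)·y' = 0, and therefore
  dy/dx = -(-2x/49)/(2y/9) = 9x/(49y)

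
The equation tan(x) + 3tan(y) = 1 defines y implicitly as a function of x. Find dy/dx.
Apply d/dx to both sides, remembering that y depends on x. Each occurrence of y therefore brings in a y' = dy/dx via the chain rule.

With F(x, y) equal to the left-hand side minus the right, differentiate F term by term:
  d/dx[tan(x)] = tan(x)^2 + 1
  d/dx[3tan(y)] = 3·y'(tan(y)^2 + 1)
  d/dx[-1] = 0
Adding these up, d/dx[F] = 0 becomes
  (tan(x)^2 + 1) + (3tan(y)^2 + 3)·y' = 0,
so isolating y',
  dy/dx = -(tan(x)^2 + 1)/(3tan(y)^2 + 3) = -cos(y)^2/(3cos(x)^2)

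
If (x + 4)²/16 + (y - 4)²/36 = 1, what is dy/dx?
Differentiate the relation implicitly: treat y = y(x) and apply the chain rule, so every y-derivative picks up a y' = dy/dx factor.

With everything moved to the left-hand side, differentiate term by term:
  d/dx[(x + 4)^2/16] = x/8 + 1/2
  d/dx[(y - 4)^2/36] = y'(y - 4)/18
  d/dx[-1] = 0

Separating the contributions that come from x directly and those that come through y:
  without y':      x/8 + 1/2
  multiplying y':  y/18 - 2/9

so (x/8 + 1/2) + (y/18 - 2/9)·y' = 0, and therefore
  dy/dx = -(x/8 + 1/2)/(y/18 - 2/9)
        = -((x + 4)/8)/((y - 4)/18) = 9(-x - 4)/(4(y - 4))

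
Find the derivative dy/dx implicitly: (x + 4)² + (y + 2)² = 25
Differentiate the relation implicitly: treat y = y(x) and apply the chain rule, so every y-derivative picks up a y' = dy/dx factor.

With everything moved to the left-hand side, differentiate term by term:
  d/dx[(x + 4)^2] = 2x + 8
  d/dx[(y + 2)^2] = 2·y'(y + 2)
  d/dx[-25] = 0

Separating the contributions that come from x directly and those that come through y:
  without y':      2x + 8
  multiplying y':  2y + 4

so (2x + 8) + (2y + 4)·y' = 0, and therefore
  dy/dx = -(2x + 8)/(2y + 4) = (-x - 4)/(y + 2)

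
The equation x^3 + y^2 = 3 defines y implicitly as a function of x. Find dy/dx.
Take d/dx of both sides. Since y is implicitly a function of x, the chain rule attaches a y' = dy/dx factor whenever we differentiate through y.

Set F(x, y) = (left side) − (right side), so the curve is F = 0. Differentiating each term of F:
  d/dx[x^3] = 3x^2
  d/dx[y^2] = 2y·y'
  d/dx[-3] = 0

Collecting, the y'-free part is the partial derivative in x and the y' coefficient is the partial derivative in y:
  ∂F/∂x = 3x^2
  ∂F/∂y = 2y

so d/dx[F(x, y(x))] = ∂F/∂x + (∂F/∂y)·y' = 0. Rearranging,
  dy/dx = -(∂F/∂x)/(∂F/∂y) = -(3x^2)/(2y) = -3x^2/(2y)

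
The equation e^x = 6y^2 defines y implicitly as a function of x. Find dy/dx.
Differentiate both sides with respect to x, treating y as y(x). By the chain rule, any term containing y contributes a factor of y' = dy/dx when we differentiate it.

Move every term to one side and write the relation as F(x, y) = 0. Term by term,
  d/dx[-6y^2] = -12y·y'
  d/dx[e^(x)] = e^(x)

The pieces without y' make up ∂F/∂x and the coefficient of y' is ∂F/∂y:
  ∂F/∂x = e^(x),
  ∂F/∂y = -12y.

Since d/dx[F] = ∂F/∂x + (∂F/∂y)·y' = 0, solve for y':
  (∂F/∂y)·y' = -∂F/∂x
  dy/dx = -(∂F/∂x)/(∂F/∂y) = -(e^(x))/(-12y) = e^(x)/(12y)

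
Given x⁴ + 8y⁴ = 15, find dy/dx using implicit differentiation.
Take d/dx of both sides. Since y is implicitly a function of x, the chain rule attaches a y' = dy/dx factor whenever we differentiate through y.

Set F(x, y) = (left side) − (right side), so the curve is F = 0. Differentiating each term of F:
  d/dx[x^4] = 4x^3
  d/dx[8y^4] = 32y^3·y'
  d/dx[-15] = 0

Collecting, the y'-free part is the partial derivative in x and the y' coefficient is the partial derivative in y:
  ∂F/∂x = 4x^3
  ∂F/∂y = 32y^3

so d/dx[F(x, y(x))] = ∂F/∂x + (∂F/∂y)·y' = 0. Rearranging,
  dy/dx = -(∂F/∂x)/(∂F/∂y) = -(4x^3)/(32y^3) = -x^3/(8y^3)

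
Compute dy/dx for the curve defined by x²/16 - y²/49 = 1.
Take d/dx of both sides. Since y is implicitly a function of x, the chain rule attaches a y' = dy/dx factor whenever we differentiate through y.

Set F(x, y) = (left side) − (right side), so the curve is F = 0. Differentiating each term of F:
  d/dx[x^2/16] = x/8
  d/dx[-y^2/49] = -2y·y'/49
  d/dx[-1] = 0

Collecting, the y'-free part is the partial derivative in x and the y' coefficient is the partial derivative in y:
  ∂F/∂x = x/8
  ∂F/∂y = -2y/49

so d/dx[F(x, y(x))] = ∂F/∂x + (∂F/∂y)·y' = 0. Rearranging,
  dy/dx = -(∂F/∂x)/(∂F/∂y) = -(x/8)/(-2y/49) = 49x/(16y)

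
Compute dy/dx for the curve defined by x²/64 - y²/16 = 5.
Differentiate the relation implicitly: treat y = y(x) and apply the chain rule, so every y-derivative picks up a y' = dy/dx factor.

With everything moved to the left-hand side, differentiate term by term:
  d/dx[x^2/64] = x/32
  d/dx[-y^2/16] = -y·y'/8
  d/dx[-5] = 0

Separating the contributions that come from x directly and those that come through y:
  without y':      x/32
  multiplying y':  -y/8

so (x/32) + (-y/8)·y' = 0, and therefore
  dy/dx = -(x/32)/(-y/8) = x/(4y)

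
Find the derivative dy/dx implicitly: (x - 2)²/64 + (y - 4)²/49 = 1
Take d/dx of both sides. Since y is implicitly a function of x, the chain rule attaches a y' = dy/dx factor whenever we differentiate through y.

Set F(x, y) = (left side) − (right side), so the curve is F = 0. Differentiating each term of F:
  d/dx[(x - 2)^2/64] = x/32 - 1/16
  d/dx[(y - 4)^2/49] = 2·y'(y - 4)/49
  d/dx[-1] = 0

Collecting, the y'-free part is the partial derivative in x and the y' coefficient is the partial derivative in y:
  ∂F/∂x = x/32 - 1/16
  ∂F/∂y = 2y/49 - 8/49

so d/dx[F(x, y(x))] = ∂F/∂x + (∂F/∂y)·y' = 0. Rearranging,
  dy/dx = -(∂F/∂x)/(∂F/∂y) = -(x/32 - 1/16)/(2y/49 - 8/49)
        = -((x - 2)/32)/(2(y - 4)/49) = 49(2 - x)/(64(y - 4))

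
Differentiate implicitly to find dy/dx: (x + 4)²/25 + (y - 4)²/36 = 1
Differentiate both sides with respect to x, treating y as y(x). By the chain rule, any term containing y contributes a factor of y' = dy/dx when we differentiate it.

Move every term to one side and write the relation as F(x, y) = 0. Term by term,
  d/dx[(x + 4)^2/25] = 2x/25 + 8/25
  d/dx[(y - 4)^2/36] = y'(y - 4)/18
  d/dx[-1] = 0

The pieces without y' make up ∂F/∂x and the coefficient of y' is ∂F/∂y:
  ∂F/∂x = 2x/25 + 8/25,
  ∂F/∂y = y/18 - 2/9.

Since d/dx[F] = ∂F/∂x + (∂F/∂y)·y' = 0, solve for y':
  (∂F/∂y)·y' = -∂F/∂x
  dy/dx = -(∂F/∂x)/(∂F/∂y) = -(2x/25 + 8/25)/(y/18 - 2/9)
        = -(2(x + 4)/25)/((y - 4)/18) = 36(-x - 4)/(25(y - 4))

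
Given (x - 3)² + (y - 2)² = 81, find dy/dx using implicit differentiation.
Differentiate both sides with respect to x, treating y as y(x). By the chain rule, any term containing y contributes a factor of y' = dy/dx when we differentiate it.

Move every term to one side and write the relation as F(x, y) = 0. Term by term,
  d/dx[(x - 3)^2] = 2x - 6
  d/dx[(y - 2)^2] = 2·y'(y - 2)
  d/dx[-81] = 0

The pieces without y' make up ∂F/∂x and the coefficient of y' is ∂F/∂y:
  ∂F/∂x = 2x - 6,
  ∂F/∂y = 2y - 4.

Since d/dx[F] = ∂F/∂x + (∂F/∂y)·y' = 0, solve for y':
  (∂F/∂y)·y' = -∂F/∂x
  dy/dx = -(∂F/∂x)/(∂F/∂y) = -(2x - 6)/(2y - 4) = (3 - x)/(y - 2)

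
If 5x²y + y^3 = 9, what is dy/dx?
Apply d/dx to both sides, remembering that y depends on x. Each occurrence of y therefore brings in a y' = dy/dx via the chain rule.

With F(x, y) equal to the left-hand side minus the right, differentiate F term by term:
  d/dx[5x^2y] = 5x^2·y' + 10xy
  d/dx[y^3] = 3y^2·y'
  d/dx[-9] = 0
Adding these up, d/dx[F] = 0 becomes
  (10xy) + (5x^2 + 3y^2)·y' = 0,
so isolating y',
  dy/dx = -(10xy)/(5x^2 + 3y^2) = -10xy/(5x^2 + 3y^2)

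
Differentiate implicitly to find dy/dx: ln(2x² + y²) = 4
Apply d/dx to both sides, remembering that y depends on x. Each occurrence of y therefore brings in a y' = dy/dx via the chain rule.

With F(x, y) equal to the left-hand side minus the right, differentiate F term by term:
  d/dx[ln(2x^2 + y^2)] = (4x + 2y·y')/(2x^2 + y^2)
  d/dx[-4] = 0
Adding these up, d/dx[F] = 0 becomes
  (4x/(2x^2 + y^2)) + (2y/(2x^2 + y^2))·y' = 0,
so isolating y',
  dy/dx = -(4x/(2x^2 + y^2))/(2y/(2x^2 + y^2)) = -2x/y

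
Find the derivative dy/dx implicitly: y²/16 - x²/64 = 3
Apply d/dx to both sides, remembering that y depends on x. Each occurrence of y therefore brings in a y' = dy/dx via the chain rule.

With F(x, y) equal to the left-hand side minus the right, differentiate F term by term:
  d/dx[-x^2/64] = -x/32
  d/dx[y^2/16] = y·y'/8
  d/dx[-3] = 0
Adding these up, d/dx[F] = 0 becomes
  (-x/32) + (y/8)·y' = 0,
so isolating y',
  dy/dx = -(-x/32)/(y/8) = x/(4y)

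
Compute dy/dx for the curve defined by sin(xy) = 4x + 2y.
Differentiate both sides with respect to x, treating y as y(x). By the chain rule, any term containing y contributes a factor of y' = dy/dx when we differentiate it.

Move every term to one side and write the relation as F(x, y) = 0. Term by term,
  d/dx[-4x] = -4
  d/dx[-2y] = -2·y'
  d/dx[sin(xy)] = (x·y' + y)·cos(xy)

The pieces without y' make up ∂F/∂x and the coefficient of y' is ∂F/∂y:
  ∂F/∂x = y·cos(xy) - 4,
  ∂F/∂y = x·cos(xy) - 2.

Since d/dx[F] = ∂F/∂x + (∂F/∂y)·y' = 0, solve for y':
  (∂F/∂y)·y' = -∂F/∂x
  dy/dx = -(∂F/∂x)/(∂F/∂y) = -(y·cos(xy) - 4)/(x·cos(xy) - 2) = (-y·cos(xy) + 4)/(x·cos(xy) - 2)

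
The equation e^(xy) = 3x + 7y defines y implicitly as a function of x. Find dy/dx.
Apply d/dx to both sides, remembering that y depends on x. Each occurrence of y therefore brings in a y' = dy/dx via the chain rule.

With F(x, y) equal to the left-hand side minus the right, differentiate F term by term:
  d/dx[-3x] = -3
  d/dx[-7y] = -7·y'
  d/dx[e^(xy)] = (x·y' + y)·e^(xy)
Adding these up, d/dx[F] = 0 becomes
  (y·e^(xy) - 3) + (x·e^(xy) - 7)·y' = 0,
so isolating y',
  dy/dx = -(y·e^(xy) - 3)/(x·e^(xy) - 7) = (-y·e^(xy) + 3)/(x·e^(xy) - 7)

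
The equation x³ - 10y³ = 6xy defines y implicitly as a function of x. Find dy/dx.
Apply d/dx to both sides, remembering that y depends on x. Each occurrence of y therefore brings in a y' = dy/dx via the chain rule.

With F(x, y) equal to the left-hand side minus the right, differentiate F term by term:
  d/dx[x^3] = 3x^2
  d/dx[-6xy] = -6x·y' - 6y
  d/dx[-10y^3] = -30y^2·y'
Adding these up, d/dx[F] = 0 becomes
  (3x^2 - 6y) + (-6x - 30y^2)·y' = 0,
so isolating y',
  dy/dx = -(3x^2 - 6y)/(-6x - 30y^2) = (x^2/2 - y)/(x + 5y^2)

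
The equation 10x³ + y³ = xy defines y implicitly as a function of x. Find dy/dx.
Apply d/dx to both sides, remembering that y depends on x. Each occurrence of y therefore brings in a y' = dy/dx via the chain rule.

With F(x, y) equal to the left-hand side minus the right, differentiate F term by term:
  d/dx[10x^3] = 30x^2
  d/dx[-xy] = -x·y' - y
  d/dx[y^3] = 3y^2·y'
Adding these up, d/dx[F] = 0 becomes
  (30x^2 - y) + (-x + 3y^2)·y' = 0,
so isolating y',
  dy/dx = -(30x^2 - y)/(-x + 3y^2) = (30x^2 - y)/(x - 3y^2)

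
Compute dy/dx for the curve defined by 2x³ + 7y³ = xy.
Differentiate both sides with respect to x, treating y as y(x). By the chain rule, any term containing y contributes a factor of y' = dy/dx when we differentiate it.

Move every term to one side and write the relation as F(x, y) = 0. Term by term,
  d/dx[2x^3] = 6x^2
  d/dx[-xy] = -x·y' - y
  d/dx[7y^3] = 21y^2·y'

The pieces without y' make up ∂F/∂x and the coefficient of y' is ∂F/∂y:
  ∂F/∂x = 6x^2 - y,
  ∂F/∂y = -x + 21y^2.

Since d/dx[F] = ∂F/∂x + (∂F/∂y)·y' = 0, solve for y':
  (∂F/∂y)·y' = -∂F/∂x
  dy/dx = -(∂F/∂x)/(∂F/∂y) = -(6x^2 - y)/(-x + 21y^2) = (6x^2 - y)/(x - 21y^2)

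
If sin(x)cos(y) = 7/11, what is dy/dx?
Differentiate the relation implicitly: treat y = y(x) and apply the chain rule, so every y-derivative picks up a y' = dy/dx factor.

With everything moved to the left-hand side, differentiate term by term:
  d/dx[sin(x)·cos(y)] = -y'·sin(x)·sin(y) + cos(x)·cos(y)
  d/dx[-7/11] = 0

Separating the contributions that come from x directly and those that come through y:
  without y':      cos(x)·cos(y)
  multiplying y':  -sin(x)·sin(y)

so (cos(x)·cos(y)) + (-sin(x)·sin(y))·y' = 0, and therefore
  dy/dx = -(cos(x)·cos(y))/(-sin(x)·sin(y)) = 1/(tan(x)·tan(y))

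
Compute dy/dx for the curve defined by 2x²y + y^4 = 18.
Differentiate the relation implicitly: treat y = y(x) and apply the chain rule, so every y-derivative picks up a y' = dy/dx factor.

With everything moved to the left-hand side, differentiate term by term:
  d/dx[2x^2y] = 2x^2·y' + 4xy
  d/dx[y^4] = 4y^3·y'
  d/dx[-18] = 0

Separating the contributions that come from x directly and those that come through y:
  without y':      4xy
  multiplying y':  2x^2 + 4y^3

so (4xy) + (2x^2 + 4y^3)·y' = 0, and therefore
  dy/dx = -(4xy)/(2x^2 + 4y^3) = -2xy/(x^2 + 2y^3)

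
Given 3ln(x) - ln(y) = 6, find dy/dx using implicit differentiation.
Apply d/dx to both sides, remembering that y depends on x. Each occurrence of y therefore brings in a y' = dy/dx via the chain rule.

With F(x, y) equal to the left-hand side minus the right, differentiate F term by term:
  d/dx[3ln(x)] = 3/x
  d/dx[-ln(y)] = -y'/y
  d/dx[-6] = 0
Adding these up, d/dx[F] = 0 becomes
  (3/x) + (-1/y)·y' = 0,
so isolating y',
  dy/dx = -(3/x)/(-1/y) = 3y/x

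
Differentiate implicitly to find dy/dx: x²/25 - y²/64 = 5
Apply d/dx to both sides, remembering that y depends on x. Each occurrence of y therefore brings in a y' = dy/dx via the chain rule.

With F(x, y) equal to the left-hand side minus the right, differentiate F term by term:
  d/dx[x^2/25] = 2x/25
  d/dx[-y^2/64] = -y·y'/32
  d/dx[-5] = 0
Adding these up, d/dx[F] = 0 becomes
  (2x/25) + (-y/32)·y' = 0,
so isolating y',
  dy/dx = -(2x/25)/(-y/32) = 64x/(25y)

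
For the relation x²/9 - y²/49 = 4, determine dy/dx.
Differentiate both sides with respect to x, treating y as y(x). By the chain rule, any term containing y contributes a factor of y' = dy/dx when we differentiate it.

Move every term to one side and write the relation as F(x, y) = 0. Term by term,
  d/dx[x^2/9] = 2x/9
  d/dx[-y^2/49] = -2y·y'/49
  d/dx[-4] = 0

The pieces without y' make up ∂F/∂x and the coefficient of y' is ∂F/∂y:
  ∂F/∂x = 2x/9,
  ∂F/∂y = -2y/49.

Since d/dx[F] = ∂F/∂x + (∂F/∂y)·y' = 0, solve for y':
  (∂F/∂y)·y' = -∂F/∂x
  dy/dx = -(∂F/∂x)/(∂F/∂y) = -(2x/9)/(-2y/49) = 49x/(9y)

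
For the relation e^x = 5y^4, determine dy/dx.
Differentiate the relation implicitly: treat y = y(x) and apply the chain rule, so every y-derivative picks up a y' = dy/dx factor.

With everything moved to the left-hand side, differentiate term by term:
  d/dx[-5y^4] = -20y^3·y'
  d/dx[e^(x)] = e^(x)

Separating the contributions that come from x directly and those that come through y:
  without y':      e^(x)
  multiplying y':  -20y^3

so (e^(x)) + (-20y^3)·y' = 0, and therefore
  dy/dx = -(e^(x))/(-20y^3) = e^(x)/(20y^3)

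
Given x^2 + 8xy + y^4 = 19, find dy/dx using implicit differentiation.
Apply d/dx to both sides, remembering that y depends on x. Each occurrence of y therefore brings in a y' = dy/dx via the chain rule.

With F(x, y) equal to the left-hand side minus the right, differentiate F term by term:
  d/dx[x^2] = 2x
  d/dx[8xy] = 8x·y' + 8y
  d/dx[y^4] = 4y^3·y'
  d/dx[-19] = 0
Adding these up, d/dx[F] = 0 becomes
  (2x + 8y) + (8x + 4y^3)·y' = 0,
so isolating y',
  dy/dx = -(2x + 8y)/(8x + 4y^3) = (-x - 4y)/(2(2x + y^3))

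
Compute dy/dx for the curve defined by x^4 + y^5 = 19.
Apply d/dx to both sides, remembering that y depends on x. Each occurrence of y therefore brings in a y' = dy/dx via the chain rule.

With F(x, y) equal to the left-hand side minus the right, differentiate F term by term:
  d/dx[x^4] = 4x^3
  d/dx[y^5] = 5y^4·y'
  d/dx[-19] = 0
Adding these up, d/dx[F] = 0 becomes
  (4x^3) + (5y^4)·y' = 0,
so isolating y',
  dy/dx = -(4x^3)/(5y^4) = -4x^3/(5y^4)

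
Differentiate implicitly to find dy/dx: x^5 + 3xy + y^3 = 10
Differentiate both sides with respect to x, treating y as y(x). By the chain rule, any term containing y contributes a factor of y' = dy/dx when we differentiate it.

Move every term to one side and write the relation as F(x, y) = 0. Term by term,
  d/dx[x^5] = 5x^4
  d/dx[3xy] = 3x·y' + 3y
  d/dx[y^3] = 3y^2·y'
  d/dx[-10] = 0

The pieces without y' make up ∂F/∂x and the coefficient of y' is ∂F/∂y:
  ∂F/∂x = 5x^4 + 3y,
  ∂F/∂y = 3x + 3y^2.

Since d/dx[F] = ∂F/∂x + (∂F/∂y)·y' = 0, solve for y':
  (∂F/∂y)·y' = -∂F/∂x
  dy/dx = -(∂F/∂x)/(∂F/∂y) = -(5x^4 + 3y)/(3x + 3y^2) = (-5x^4/3 - y)/(x + y^2)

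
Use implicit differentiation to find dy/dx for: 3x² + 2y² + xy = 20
Apply d/dx to both sides, remembering that y depends on x. Each occurrence of y therefore brings in a y' = dy/dx via the chain rule.

With F(x, y) equal to the left-hand side minus the right, differentiate F term by term:
  d/dx[3x^2] = 6x
  d/dx[xy] = x·y' + y
  d/dx[2y^2] = 4y·y'
  d/dx[-20] = 0
Adding these up, d/dx[F] = 0 becomes
  (6x + y) + (x + 4y)·y' = 0,
so isolating y',
  dy/dx = -(6x + y)/(x + 4y) = (-6x - y)/(x + 4y)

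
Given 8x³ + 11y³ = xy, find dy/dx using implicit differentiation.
Differentiate the relation implicitly: treat y = y(x) and apply the chain rule, so every y-derivative picks up a y' = dy/dx factor.

With everything moved to the left-hand side, differentiate term by term:
  d/dx[8x^3] = 24x^2
  d/dx[-xy] = -x·y' - y
  d/dx[11y^3] = 33y^2·y'

Separating the contributions that come from x directly and those that come through y:
  without y':      24x^2 - y
  multiplying y':  -x + 33y^2

so (24x^2 - y) + (-x + 33y^2)·y' = 0, and therefore
  dy/dx = -(24x^2 - y)/(-x + 33y^2) = (24x^2 - y)/(x - 33y^2)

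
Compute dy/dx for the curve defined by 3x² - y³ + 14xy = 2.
Differentiate the relation implicitly: treat y = y(x) and apply the chain rule, so every y-derivative picks up a y' = dy/dx factor.

With everything moved to the left-hand side, differentiate term by term:
  d/dx[3x^2] = 6x
  d/dx[14xy] = 14x·y' + 14y
  d/dx[-y^3] = -3y^2·y'
  d/dx[-2] = 0

Separating the contributions that come from x directly and those that come through y:
  without y':      6x + 14y
  multiplying y':  14x - 3y^2

so (6x + 14y) + (14x - 3y^2)·y' = 0, and therefore
  dy/dx = -(6x + 14y)/(14x - 3y^2) = 2(-3x - 7y)/(14x - 3y^2)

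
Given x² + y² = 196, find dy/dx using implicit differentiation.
Take d/dx of both sides. Since y is implicitly a function of x, the chain rule attaches a y' = dy/dx factor whenever we differentiate through y.

Set F(x, y) = (left side) − (right side), so the curve is F = 0. Differentiating each term of F:
  d/dx[x^2] = 2x
  d/dx[y^2] = 2y·y'
  d/dx[-196] = 0

Collecting, the y'-free part is the partial derivative in x and the y' coefficient is the partial derivative in y:
  ∂F/∂x = 2x
  ∂F/∂y = 2y

so d/dx[F(x, y(x))] = ∂F/∂x + (∂F/∂y)·y' = 0. Rearranging,
  dy/dx = -(∂F/∂x)/(∂F/∂y) = -(2x)/(2y) = -x/y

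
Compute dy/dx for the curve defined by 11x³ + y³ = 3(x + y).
Differentiate both sides with respect to x, treating y as y(x). By the chain rule, any term containing y contributes a factor of y' = dy/dx when we differentiate it.

Move every term to one side and write the relation as F(x, y) = 0. Term by term,
  d/dx[11x^3] = 33x^2
  d/dx[-3x] = -3
  d/dx[y^3] = 3y^2·y'
  d/dx[-3y] = -3·y'

The pieces without y' make up ∂F/∂x and the coefficient of y' is ∂F/∂y:
  ∂F/∂x = 33x^2 - 3,
  ∂F/∂y = 3y^2 - 3.

Since d/dx[F] = ∂F/∂x + (∂F/∂y)·y' = 0, solve for y':
  (∂F/∂y)·y' = -∂F/∂x
  dy/dx = -(∂F/∂x)/(∂F/∂y) = -(33x^2 - 3)/(3y^2 - 3) = (1 - 11x^2)/(y^2 - 1)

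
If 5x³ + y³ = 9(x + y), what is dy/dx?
Take d/dx of both sides. Since y is implicitly a function of x, the chain rule attaches a y' = dy/dx factor whenever we differentiate through y.

Set F(x, y) = (left side) − (right side), so the curve is F = 0. Differentiating each term of F:
  d/dx[5x^3] = 15x^2
  d/dx[-9x] = -9
  d/dx[y^3] = 3y^2·y'
  d/dx[-9y] = -9·y'

Collecting, the y'-free part is the partial derivative in x and the y' coefficient is the partial derivative in y:
  ∂F/∂x = 15x^2 - 9
  ∂F/∂y = 3y^2 - 9

so d/dx[F(x, y(x))] = ∂F/∂x + (∂F/∂y)·y' = 0. Rearranging,
  dy/dx = -(∂F/∂x)/(∂F/∂y) = -(15x^2 - 9)/(3y^2 - 9) = (3 - 5x^2)/(y^2 - 3)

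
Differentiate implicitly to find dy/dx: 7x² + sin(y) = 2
Differentiate both sides with respect to x, treating y as y(x). By the chain rule, any term containing y contributes a factor of y' = dy/dx when we differentiate it.

Move every term to one side and write the relation as F(x, y) = 0. Term by term,
  d/dx[7x^2] = 14x
  d/dx[sin(y)] = y'·cos(y)
  d/dx[-2] = 0

The pieces without y' make up ∂F/∂x and the coefficient of y' is ∂F/∂y:
  ∂F/∂x = 14x,
  ∂F/∂y = cos(y).

Since d/dx[F] = ∂F/∂x + (∂F/∂y)·y' = 0, solve for y':
  (∂F/∂y)·y' = -∂F/∂x
  dy/dx = -(∂F/∂x)/(∂F/∂y) = -(14x)/(cos(y)) = -14x/cos(y)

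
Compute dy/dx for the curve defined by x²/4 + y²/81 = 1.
Apply d/dx to both sides, remembering that y depends on x. Each occurrence of y therefore brings in a y' = dy/dx via the chain rule.

With F(x, y) equal to the left-hand side minus the right, differentiate F term by term:
  d/dx[x^2/4] = x/2
  d/dx[y^2/81] = 2y·y'/81
  d/dx[-1] = 0
Adding these up, d/dx[F] = 0 becomes
  (x/2) + (2y/81)·y' = 0,
so isolating y',
  dy/dx = -(x/2)/(2y/81) = -81x/(4y)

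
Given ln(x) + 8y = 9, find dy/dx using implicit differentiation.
Apply d/dx to both sides, remembering that y depends on x. Each occurrence of y therefore brings in a y' = dy/dx via the chain rule.

With F(x, y) equal to the left-hand side minus the right, differentiate F term by term:
  d/dx[8y] = 8·y'
  d/dx[ln(x)] = 1/x
  d/dx[-9] = 0
Adding these up, d/dx[F] = 0 becomes
  (1/x) + (8)·y' = 0,
so isolating y',
  dy/dx = -(1/x)/(8) = -1/(8x)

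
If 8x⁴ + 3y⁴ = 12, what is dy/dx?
Differentiate the relation implicitly: treat y = y(x) and apply the chain rule, so every y-derivative picks up a y' = dy/dx factor.

With everything moved to the left-hand side, differentiate term by term:
  d/dx[8x^4] = 32x^3
  d/dx[3y^4] = 12y^3·y'
  d/dx[-12] = 0

Separating the contributions that come from x directly and those that come through y:
  without y':      32x^3
  multiplying y':  12y^3

so (32x^3) + (12y^3)·y' = 0, and therefore
  dy/dx = -(32x^3)/(12y^3) = -8x^3/(3y^3)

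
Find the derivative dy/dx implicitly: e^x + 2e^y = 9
Differentiate both sides with respect to x, treating y as y(x). By the chain rule, any term containing y contributes a factor of y' = dy/dx when we differentiate it.

Move every term to one side and write the relation as F(x, y) = 0. Term by term,
  d/dx[e^(x)] = e^(x)
  d/dx[2e^(y)] = 2·y'·e^(y)
  d/dx[-9] = 0

The pieces without y' make up ∂F/∂x and the coefficient of y' is ∂F/∂y:
  ∂F/∂x = e^(x),
  ∂F/∂y = 2e^(y).

Since d/dx[F] = ∂F/∂x + (∂F/∂y)·y' = 0, solve for y':
  (∂F/∂y)·y' = -∂F/∂x
  dy/dx = -(∂F/∂x)/(∂F/∂y) = -(e^(x))/(2e^(y)) = -e^(x - y)/2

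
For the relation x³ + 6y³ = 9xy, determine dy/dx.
Differentiate the relation implicitly: treat y = y(x) and apply the chain rule, so every y-derivative picks up a y' = dy/dx factor.

With everything moved to the left-hand side, differentiate term by term:
  d/dx[x^3] = 3x^2
  d/dx[-9xy] = -9x·y' - 9y
  d/dx[6y^3] = 18y^2·y'

Separating the contributions that come from x directly and those that come through y:
  without y':      3x^2 - 9y
  multiplying y':  -9x + 18y^2

so (3x^2 - 9y) + (-9x + 18y^2)·y' = 0, and therefore
  dy/dx = -(3x^2 - 9y)/(-9x + 18y^2) = (x^2/3 - y)/(x - 2y^2)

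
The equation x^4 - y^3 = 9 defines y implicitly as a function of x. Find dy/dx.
Differentiate the relation implicitly: treat y = y(x) and apply the chain rule, so every y-derivative picks up a y' = dy/dx factor.

With everything moved to the left-hand side, differentiate term by term:
  d/dx[x^4] = 4x^3
  d/dx[-y^3] = -3y^2·y'
  d/dx[-9] = 0

Separating the contributions that come from x directly and those that come through y:
  without y':      4x^3
  multiplying y':  -3y^2

so (4x^3) + (-3y^2)·y' = 0, and therefore
  dy/dx = -(4x^3)/(-3y^2) = 4x^3/(3y^2)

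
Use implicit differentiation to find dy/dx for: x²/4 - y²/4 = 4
Differentiate both sides with respect to x, treating y as y(x). By the chain rule, any term containing y contributes a factor of y' = dy/dx when we differentiate it.

Move every term to one side and write the relation as F(x, y) = 0. Term by term,
  d/dx[x^2/4] = x/2
  d/dx[-y^2/4] = -y·y'/2
  d/dx[-4] = 0

The pieces without y' make up ∂F/∂x and the coefficient of y' is ∂F/∂y:
  ∂F/∂x = x/2,
  ∂F/∂y = -y/2.

Since d/dx[F] = ∂F/∂x + (∂F/∂y)·y' = 0, solve for y':
  (∂F/∂y)·y' = -∂F/∂x
  dy/dx = -(∂F/∂x)/(∂F/∂y) = -(x/2)/(-y/2) = x/y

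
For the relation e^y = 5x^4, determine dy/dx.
Take d/dx of both sides. Since y is implicitly a function of x, the chain rule attaches a y' = dy/dx factor whenever we differentiate through y.

Set F(x, y) = (left side) − (right side), so the curve is F = 0. Differentiating each term of F:
  d/dx[-5x^4] = -20x^3
  d/dx[e^(y)] = y'·e^(y)

Collecting, the y'-free part is the partial derivative in x and the y' coefficient is the partial derivative in y:
  ∂F/∂x = -20x^3
  ∂F/∂y = e^(y)

so d/dx[F(x, y(x))] = ∂F/∂x + (∂F/∂y)·y' = 0. Rearranging,
  dy/dx = -(∂F/∂x)/(∂F/∂y) = -(-20x^3)/(e^(y)) = 20x^3e^(-y)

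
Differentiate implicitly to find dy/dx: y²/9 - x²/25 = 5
Apply d/dx to both sides, remembering that y depends on x. Each occurrence of y therefore brings in a y' = dy/dx via the chain rule.

With F(x, y) equal to the left-hand side minus the right, differentiate F term by term:
  d/dx[-x^2/25] = -2x/25
  d/dx[y^2/9] = 2y·y'/9
  d/dx[-5] = 0
Adding these up, d/dx[F] = 0 becomes
  (-2x/25) + (2y/9)·y' = 0,
so isolating y',
  dy/dx = -(-2x/25)/(2y/9) = 9x/(25y)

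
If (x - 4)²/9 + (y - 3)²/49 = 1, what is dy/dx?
Take d/dx of both sides. Since y is implicitly a function of x, the chain rule attaches a y' = dy/dx factor whenever we differentiate through y.

Set F(x, y) = (left side) − (right side), so the curve is F = 0. Differentiating each term of F:
  d/dx[(x - 4)^2/9] = 2x/9 - 8/9
  d/dx[(y - 3)^2/49] = 2·y'(y - 3)/49
  d/dx[-1] = 0

Collecting, the y'-free part is the partial derivative in x and the y' coefficient is the partial derivative in y:
  ∂F/∂x = 2x/9 - 8/9
  ∂F/∂y = 2y/49 - 6/49

so d/dx[F(x, y(x))] = ∂F/∂x + (∂F/∂y)·y' = 0. Rearranging,
  dy/dx = -(∂F/∂x)/(∂F/∂y) = -(2x/9 - 8/9)/(2y/49 - 6/49)
        = -(2(x - 4)/9)/(2(y - 3)/49) = 49(4 - x)/(9(y - 3))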